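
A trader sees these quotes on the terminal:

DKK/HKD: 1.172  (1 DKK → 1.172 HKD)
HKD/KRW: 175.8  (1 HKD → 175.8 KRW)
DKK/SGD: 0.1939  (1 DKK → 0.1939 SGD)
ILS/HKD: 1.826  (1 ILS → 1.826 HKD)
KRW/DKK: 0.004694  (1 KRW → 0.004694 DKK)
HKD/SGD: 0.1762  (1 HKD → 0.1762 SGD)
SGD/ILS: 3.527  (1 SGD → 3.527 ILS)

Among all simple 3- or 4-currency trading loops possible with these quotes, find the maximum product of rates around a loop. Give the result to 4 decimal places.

SGD→ILS→HKD→SGD: 3.527 × 1.826 × 0.1762 = 1.13478
KRW→DKK→HKD→KRW: 0.004694 × 1.172 × 175.8 = 0.96714
Maximum is SGD→ILS→HKD→SGD at 1.1348; arbitrage exists.

1.1348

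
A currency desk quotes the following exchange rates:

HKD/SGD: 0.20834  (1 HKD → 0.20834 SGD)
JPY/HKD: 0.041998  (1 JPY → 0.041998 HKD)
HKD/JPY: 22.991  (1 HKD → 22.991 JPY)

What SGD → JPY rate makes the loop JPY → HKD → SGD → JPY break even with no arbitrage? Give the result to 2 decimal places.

114.29

Known legs of the cycle: 0.041998 × 0.20834 = 0.00874986332
For no arbitrage the full-cycle product must be 1, so the missing rate is 1 / 0.00874986332 ≈ 114.2875.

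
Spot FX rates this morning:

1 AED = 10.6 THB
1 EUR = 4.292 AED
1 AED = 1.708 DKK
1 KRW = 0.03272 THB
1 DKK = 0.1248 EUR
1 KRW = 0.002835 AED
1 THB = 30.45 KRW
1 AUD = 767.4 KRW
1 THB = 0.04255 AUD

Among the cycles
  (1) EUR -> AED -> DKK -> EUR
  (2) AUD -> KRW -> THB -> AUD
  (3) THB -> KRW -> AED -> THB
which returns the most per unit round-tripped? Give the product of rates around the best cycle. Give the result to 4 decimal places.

(1) 4.292 × 1.708 × 0.1248 = 0.91488
(2) 767.4 × 0.03272 × 0.04255 = 1.06840
(3) 30.45 × 0.002835 × 10.6 = 0.91505
Highest is cycle (2) at 1.0684 (>1, arbitrage).

1.0684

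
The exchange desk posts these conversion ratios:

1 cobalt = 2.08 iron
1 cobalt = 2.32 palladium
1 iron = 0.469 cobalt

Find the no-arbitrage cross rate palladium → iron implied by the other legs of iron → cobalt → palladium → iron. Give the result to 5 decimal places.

0.91905

Known legs of the cycle: 0.469 × 2.32 = 1.08808
For no arbitrage the full-cycle product must be 1, so the missing rate is 1 / 1.08808 ≈ 0.9190501.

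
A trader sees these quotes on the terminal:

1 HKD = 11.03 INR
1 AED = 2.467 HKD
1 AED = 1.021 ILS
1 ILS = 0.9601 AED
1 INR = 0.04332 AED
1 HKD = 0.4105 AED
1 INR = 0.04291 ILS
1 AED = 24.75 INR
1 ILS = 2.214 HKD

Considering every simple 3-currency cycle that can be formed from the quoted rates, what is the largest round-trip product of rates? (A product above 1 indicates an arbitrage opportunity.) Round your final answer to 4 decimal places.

HKD→INR→AED→HKD: 11.03 × 0.04332 × 2.467 = 1.17878
HKD→INR→ILS→HKD: 11.03 × 0.04291 × 2.214 = 1.04788
ILS→AED→INR→ILS: 0.9601 × 24.75 × 0.04291 = 1.01965
HKD→AED→ILS→HKD: 0.4105 × 1.021 × 2.214 = 0.92793
Maximum is HKD→INR→AED→HKD at 1.1788; arbitrage exists.

1.1788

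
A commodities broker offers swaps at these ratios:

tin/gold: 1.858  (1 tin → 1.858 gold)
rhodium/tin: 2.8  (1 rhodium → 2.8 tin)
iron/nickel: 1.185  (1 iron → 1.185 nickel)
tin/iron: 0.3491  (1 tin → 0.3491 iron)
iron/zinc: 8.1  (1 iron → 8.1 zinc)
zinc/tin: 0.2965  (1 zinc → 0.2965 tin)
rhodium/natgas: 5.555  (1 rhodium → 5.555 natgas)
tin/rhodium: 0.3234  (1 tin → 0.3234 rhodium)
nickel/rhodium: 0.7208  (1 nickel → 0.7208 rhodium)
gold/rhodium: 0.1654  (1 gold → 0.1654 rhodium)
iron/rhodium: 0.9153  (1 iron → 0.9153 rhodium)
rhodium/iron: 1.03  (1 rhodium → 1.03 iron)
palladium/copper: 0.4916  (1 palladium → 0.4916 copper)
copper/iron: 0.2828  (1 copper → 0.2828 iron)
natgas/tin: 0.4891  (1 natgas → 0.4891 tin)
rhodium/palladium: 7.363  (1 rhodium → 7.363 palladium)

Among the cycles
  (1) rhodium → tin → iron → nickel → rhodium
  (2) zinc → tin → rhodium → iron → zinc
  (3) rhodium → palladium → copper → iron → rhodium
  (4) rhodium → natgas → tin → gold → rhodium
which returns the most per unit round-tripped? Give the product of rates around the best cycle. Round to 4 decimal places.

0.9369

(1) 2.8 × 0.3491 × 1.185 × 0.7208 = 0.83491
(2) 0.2965 × 0.3234 × 1.03 × 8.1 = 0.79999
(3) 7.363 × 0.4916 × 0.2828 × 0.9153 = 0.93694
(4) 5.555 × 0.4891 × 1.858 × 0.1654 = 0.83495
Highest is cycle (3) at 0.9369 (≤1, no arbitrage).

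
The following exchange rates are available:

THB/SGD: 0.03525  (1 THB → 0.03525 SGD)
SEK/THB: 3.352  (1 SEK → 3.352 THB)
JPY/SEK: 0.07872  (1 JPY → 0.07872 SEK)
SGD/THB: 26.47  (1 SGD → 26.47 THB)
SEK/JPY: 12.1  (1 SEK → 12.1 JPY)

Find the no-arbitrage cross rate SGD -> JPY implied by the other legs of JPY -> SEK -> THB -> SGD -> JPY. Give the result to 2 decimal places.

Known legs of the cycle: 0.07872 × 3.352 × 0.03525 = 0.00930139776
For no arbitrage the full-cycle product must be 1, so the missing rate is 1 / 0.00930139776 ≈ 107.5107.

107.51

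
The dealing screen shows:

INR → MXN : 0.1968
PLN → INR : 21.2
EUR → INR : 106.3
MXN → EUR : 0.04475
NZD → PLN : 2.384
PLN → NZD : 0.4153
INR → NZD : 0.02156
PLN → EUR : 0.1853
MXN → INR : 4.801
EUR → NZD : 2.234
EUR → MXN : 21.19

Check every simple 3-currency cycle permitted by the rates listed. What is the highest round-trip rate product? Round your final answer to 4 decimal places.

NZD→PLN→INR→NZD: 2.384 × 21.2 × 0.02156 = 1.08966
NZD→PLN→EUR→NZD: 2.384 × 0.1853 × 2.234 = 0.98688
MXN→EUR→INR→MXN: 0.04475 × 106.3 × 0.1968 = 0.93616
Maximum is NZD→PLN→INR→NZD at 1.0897; arbitrage exists.

1.0897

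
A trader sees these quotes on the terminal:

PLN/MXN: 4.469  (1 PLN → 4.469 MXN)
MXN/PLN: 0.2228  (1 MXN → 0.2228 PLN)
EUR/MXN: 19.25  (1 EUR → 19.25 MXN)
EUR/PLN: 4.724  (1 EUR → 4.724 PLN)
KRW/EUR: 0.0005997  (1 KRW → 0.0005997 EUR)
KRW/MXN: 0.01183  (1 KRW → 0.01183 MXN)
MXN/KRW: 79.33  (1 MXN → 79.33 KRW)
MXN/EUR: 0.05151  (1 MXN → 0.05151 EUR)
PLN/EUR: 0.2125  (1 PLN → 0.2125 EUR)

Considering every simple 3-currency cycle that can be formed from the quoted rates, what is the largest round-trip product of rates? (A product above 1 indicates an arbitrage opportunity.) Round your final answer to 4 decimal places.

1.0875

EUR→PLN→MXN→EUR: 4.724 × 4.469 × 0.05151 = 1.08746
EUR→MXN→KRW→EUR: 19.25 × 79.33 × 0.0005997 = 0.91580
EUR→MXN→PLN→EUR: 19.25 × 0.2228 × 0.2125 = 0.91139
Maximum is EUR→PLN→MXN→EUR at 1.0875; arbitrage exists.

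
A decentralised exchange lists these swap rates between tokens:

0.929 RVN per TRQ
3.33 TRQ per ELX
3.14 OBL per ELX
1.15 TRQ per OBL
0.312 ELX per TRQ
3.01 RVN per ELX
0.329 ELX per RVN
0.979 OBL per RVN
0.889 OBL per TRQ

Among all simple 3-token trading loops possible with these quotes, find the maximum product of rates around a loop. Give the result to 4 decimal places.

TRQ→ELX→OBL→TRQ: 0.312 × 3.14 × 1.15 = 1.12663
TRQ→RVN→OBL→TRQ: 0.929 × 0.979 × 1.15 = 1.04591
TRQ→RVN→ELX→TRQ: 0.929 × 0.329 × 3.33 = 1.01778
Maximum is TRQ→ELX→OBL→TRQ at 1.1266; arbitrage exists.

1.1266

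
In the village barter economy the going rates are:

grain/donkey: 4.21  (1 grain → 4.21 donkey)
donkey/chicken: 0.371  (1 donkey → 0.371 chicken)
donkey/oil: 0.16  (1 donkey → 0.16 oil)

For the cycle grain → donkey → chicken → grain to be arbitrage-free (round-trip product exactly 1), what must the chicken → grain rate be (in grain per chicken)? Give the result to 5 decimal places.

Known legs of the cycle: 4.21 × 0.371 = 1.56191
For no arbitrage the full-cycle product must be 1, so the missing rate is 1 / 1.56191 ≈ 0.6402418.

0.64024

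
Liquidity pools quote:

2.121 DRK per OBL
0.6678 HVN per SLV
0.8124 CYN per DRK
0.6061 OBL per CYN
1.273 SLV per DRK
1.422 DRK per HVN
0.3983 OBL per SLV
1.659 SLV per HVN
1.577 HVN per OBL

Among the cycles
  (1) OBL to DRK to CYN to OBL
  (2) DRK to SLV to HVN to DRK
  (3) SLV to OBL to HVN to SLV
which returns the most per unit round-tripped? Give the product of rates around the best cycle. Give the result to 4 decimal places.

1.2089

(1) 2.121 × 0.8124 × 0.6061 = 1.04437
(2) 1.273 × 0.6678 × 1.422 = 1.20886
(3) 0.3983 × 1.577 × 1.659 = 1.04205
Highest is cycle (2) at 1.2089 (>1, arbitrage).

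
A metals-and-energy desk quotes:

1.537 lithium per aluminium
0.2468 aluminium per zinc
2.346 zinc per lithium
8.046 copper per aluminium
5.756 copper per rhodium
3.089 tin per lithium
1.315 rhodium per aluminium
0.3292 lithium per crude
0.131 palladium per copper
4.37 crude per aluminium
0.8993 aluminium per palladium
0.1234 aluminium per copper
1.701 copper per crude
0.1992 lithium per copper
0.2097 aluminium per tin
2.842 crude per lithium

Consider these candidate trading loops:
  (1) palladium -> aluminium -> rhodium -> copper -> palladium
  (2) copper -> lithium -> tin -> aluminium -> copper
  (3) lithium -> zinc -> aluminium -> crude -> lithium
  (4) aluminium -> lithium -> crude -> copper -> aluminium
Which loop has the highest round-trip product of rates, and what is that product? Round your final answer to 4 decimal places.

1.0382

(1) 0.8993 × 1.315 × 5.756 × 0.131 = 0.89171
(2) 0.1992 × 3.089 × 0.2097 × 8.046 = 1.03821
(3) 2.346 × 0.2468 × 4.37 × 0.3292 = 0.83294
(4) 1.537 × 2.842 × 1.701 × 0.1234 = 0.91689
Highest is cycle (2) at 1.0382 (>1, arbitrage).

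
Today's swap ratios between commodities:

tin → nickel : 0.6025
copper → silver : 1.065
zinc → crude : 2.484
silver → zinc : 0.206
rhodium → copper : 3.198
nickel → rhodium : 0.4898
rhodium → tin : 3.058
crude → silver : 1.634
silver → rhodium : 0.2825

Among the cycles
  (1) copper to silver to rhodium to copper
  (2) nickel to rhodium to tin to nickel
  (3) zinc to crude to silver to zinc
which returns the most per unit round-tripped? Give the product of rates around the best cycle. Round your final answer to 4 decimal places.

(1) 1.065 × 0.2825 × 3.198 = 0.96216
(2) 0.4898 × 3.058 × 0.6025 = 0.90243
(3) 2.484 × 1.634 × 0.206 = 0.83612
Highest is cycle (1) at 0.9622 (≤1, no arbitrage).

0.9622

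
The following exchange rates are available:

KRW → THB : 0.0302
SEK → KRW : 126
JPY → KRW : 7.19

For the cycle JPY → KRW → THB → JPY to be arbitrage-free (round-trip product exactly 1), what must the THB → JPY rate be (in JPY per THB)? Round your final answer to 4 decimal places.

4.6054

Known legs of the cycle: 7.19 × 0.0302 = 0.217138
For no arbitrage the full-cycle product must be 1, so the missing rate is 1 / 0.217138 ≈ 4.605366.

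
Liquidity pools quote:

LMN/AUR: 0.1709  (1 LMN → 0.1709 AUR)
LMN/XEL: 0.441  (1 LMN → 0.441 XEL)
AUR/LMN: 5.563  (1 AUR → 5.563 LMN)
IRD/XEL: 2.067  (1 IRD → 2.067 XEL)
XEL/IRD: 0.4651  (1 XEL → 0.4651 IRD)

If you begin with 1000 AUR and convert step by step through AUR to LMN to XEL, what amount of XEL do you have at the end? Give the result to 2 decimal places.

1000 AUR × 5.563 = 5563 LMN
5563 LMN × 0.441 = 2453.283 XEL

2453.28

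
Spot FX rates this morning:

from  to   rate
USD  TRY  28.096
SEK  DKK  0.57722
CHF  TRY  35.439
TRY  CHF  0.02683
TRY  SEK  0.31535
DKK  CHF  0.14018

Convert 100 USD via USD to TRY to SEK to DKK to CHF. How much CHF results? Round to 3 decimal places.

100 USD × 28.096 = 2809.6 TRY
2809.6 TRY × 0.31535 = 886.00736 SEK
886.00736 SEK × 0.57722 = 511.4211683392 DKK
511.4211683392 DKK × 0.14018 = 71.691019377789056 CHF

71.691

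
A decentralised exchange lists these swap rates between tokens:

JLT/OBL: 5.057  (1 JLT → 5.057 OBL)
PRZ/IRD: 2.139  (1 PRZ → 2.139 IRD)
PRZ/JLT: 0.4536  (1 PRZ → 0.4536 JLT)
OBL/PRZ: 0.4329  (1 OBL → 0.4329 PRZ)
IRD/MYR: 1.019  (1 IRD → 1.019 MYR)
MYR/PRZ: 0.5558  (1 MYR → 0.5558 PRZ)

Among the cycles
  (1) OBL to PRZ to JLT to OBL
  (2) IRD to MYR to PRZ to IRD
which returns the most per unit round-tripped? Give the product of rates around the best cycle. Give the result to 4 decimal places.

1.2114

(1) 0.4329 × 0.4536 × 5.057 = 0.99301
(2) 1.019 × 0.5558 × 2.139 = 1.21144
Highest is cycle (2) at 1.2114 (>1, arbitrage).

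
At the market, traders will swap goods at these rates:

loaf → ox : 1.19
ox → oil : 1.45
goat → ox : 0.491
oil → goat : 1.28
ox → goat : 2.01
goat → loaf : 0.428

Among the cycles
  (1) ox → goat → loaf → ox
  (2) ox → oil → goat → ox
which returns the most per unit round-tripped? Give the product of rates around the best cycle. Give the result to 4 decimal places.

(1) 2.01 × 0.428 × 1.19 = 1.02373
(2) 1.45 × 1.28 × 0.491 = 0.91130
Highest is cycle (1) at 1.0237 (>1, arbitrage).

1.0237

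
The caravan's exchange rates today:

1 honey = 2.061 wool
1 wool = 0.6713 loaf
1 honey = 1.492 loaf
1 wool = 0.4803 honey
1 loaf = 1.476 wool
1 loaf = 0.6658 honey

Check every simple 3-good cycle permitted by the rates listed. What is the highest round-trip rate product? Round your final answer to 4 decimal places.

1.0577

wool→honey→loaf→wool: 0.4803 × 1.492 × 1.476 = 1.05771
wool→loaf→honey→wool: 0.6713 × 0.6658 × 2.061 = 0.92117
Maximum is wool→honey→loaf→wool at 1.0577; arbitrage exists.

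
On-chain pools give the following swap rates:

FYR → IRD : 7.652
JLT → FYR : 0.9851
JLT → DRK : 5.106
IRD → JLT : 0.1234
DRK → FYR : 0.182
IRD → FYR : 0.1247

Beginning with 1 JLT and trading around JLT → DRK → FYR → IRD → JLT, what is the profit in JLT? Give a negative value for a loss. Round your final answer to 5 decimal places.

-0.12251

1 JLT × 5.106 = 5.106 DRK
5.106 DRK × 0.182 = 0.929292 FYR
0.929292 FYR × 7.652 = 7.110942384 IRD
7.110942384 IRD × 0.1234 = 0.8774902901856 JLT
Net change: 0.8774902901856 − 1 = -0.1225097098144 JLT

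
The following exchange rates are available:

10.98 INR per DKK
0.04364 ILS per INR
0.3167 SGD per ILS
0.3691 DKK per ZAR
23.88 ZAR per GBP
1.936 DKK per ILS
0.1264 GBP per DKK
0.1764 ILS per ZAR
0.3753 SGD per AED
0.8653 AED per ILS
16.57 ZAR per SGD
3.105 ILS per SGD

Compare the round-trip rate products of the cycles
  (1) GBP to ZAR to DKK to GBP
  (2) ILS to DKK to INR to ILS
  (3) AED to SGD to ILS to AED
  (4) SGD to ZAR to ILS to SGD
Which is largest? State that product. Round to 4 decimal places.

1.1141

(1) 23.88 × 0.3691 × 0.1264 = 1.11410
(2) 1.936 × 10.98 × 0.04364 = 0.92767
(3) 0.3753 × 3.105 × 0.8653 = 1.00834
(4) 16.57 × 0.1764 × 0.3167 = 0.92570
Highest is cycle (1) at 1.1141 (>1, arbitrage).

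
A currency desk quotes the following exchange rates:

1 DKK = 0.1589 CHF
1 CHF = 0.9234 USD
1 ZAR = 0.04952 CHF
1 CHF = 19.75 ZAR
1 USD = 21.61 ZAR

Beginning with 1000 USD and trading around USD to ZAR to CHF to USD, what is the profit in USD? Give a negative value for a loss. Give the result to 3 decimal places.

1000 USD × 21.61 = 21610 ZAR
21610 ZAR × 0.04952 = 1070.1272 CHF
1070.1272 CHF × 0.9234 = 988.15545648 USD
Net change: 988.15545648 − 1000 = -11.84454352 USD

-11.845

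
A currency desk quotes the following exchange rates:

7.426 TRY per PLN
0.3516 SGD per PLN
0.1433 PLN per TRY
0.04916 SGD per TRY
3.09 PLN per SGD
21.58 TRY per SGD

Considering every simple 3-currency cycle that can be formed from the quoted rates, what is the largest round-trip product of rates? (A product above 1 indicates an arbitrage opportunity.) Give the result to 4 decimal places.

1.1280

SGD→PLN→TRY→SGD: 3.09 × 7.426 × 0.04916 = 1.12804
SGD→TRY→PLN→SGD: 21.58 × 0.1433 × 0.3516 = 1.08729
Maximum is SGD→PLN→TRY→SGD at 1.1280; arbitrage exists.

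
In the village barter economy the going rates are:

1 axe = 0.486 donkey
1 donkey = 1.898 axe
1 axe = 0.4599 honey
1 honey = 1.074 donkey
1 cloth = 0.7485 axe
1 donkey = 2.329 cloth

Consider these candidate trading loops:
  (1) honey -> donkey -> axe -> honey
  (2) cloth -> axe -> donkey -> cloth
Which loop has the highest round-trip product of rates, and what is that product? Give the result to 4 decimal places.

(1) 1.074 × 1.898 × 0.4599 = 0.93748
(2) 0.7485 × 0.486 × 2.329 = 0.84722
Highest is cycle (1) at 0.9375 (≤1, no arbitrage).

0.9375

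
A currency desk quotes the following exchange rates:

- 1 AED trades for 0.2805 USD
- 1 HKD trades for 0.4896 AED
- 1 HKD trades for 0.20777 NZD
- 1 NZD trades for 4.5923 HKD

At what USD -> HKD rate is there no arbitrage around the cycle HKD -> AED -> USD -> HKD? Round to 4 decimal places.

7.2816

Known legs of the cycle: 0.4896 × 0.2805 = 0.1373328
For no arbitrage the full-cycle product must be 1, so the missing rate is 1 / 0.1373328 ≈ 7.281582.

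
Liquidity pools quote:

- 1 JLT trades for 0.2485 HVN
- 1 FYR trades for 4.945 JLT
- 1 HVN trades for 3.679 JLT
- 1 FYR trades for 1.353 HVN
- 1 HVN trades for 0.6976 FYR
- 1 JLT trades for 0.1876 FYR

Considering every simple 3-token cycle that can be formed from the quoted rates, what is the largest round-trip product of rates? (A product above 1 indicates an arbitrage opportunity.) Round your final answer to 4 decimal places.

0.9338

FYR→HVN→JLT→FYR: 1.353 × 3.679 × 0.1876 = 0.93381
FYR→JLT→HVN→FYR: 4.945 × 0.2485 × 0.6976 = 0.85723
Maximum is FYR→HVN→JLT→FYR at 0.9338; no arbitrage — every cycle loses value.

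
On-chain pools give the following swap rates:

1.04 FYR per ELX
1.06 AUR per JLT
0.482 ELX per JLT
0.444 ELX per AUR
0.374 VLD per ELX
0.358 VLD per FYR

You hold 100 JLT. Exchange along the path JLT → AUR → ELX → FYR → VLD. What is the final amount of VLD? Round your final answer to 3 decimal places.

100 JLT × 1.06 = 106 AUR
106 AUR × 0.444 = 47.064 ELX
47.064 ELX × 1.04 = 48.94656 FYR
48.94656 FYR × 0.358 = 17.52286848 VLD

17.523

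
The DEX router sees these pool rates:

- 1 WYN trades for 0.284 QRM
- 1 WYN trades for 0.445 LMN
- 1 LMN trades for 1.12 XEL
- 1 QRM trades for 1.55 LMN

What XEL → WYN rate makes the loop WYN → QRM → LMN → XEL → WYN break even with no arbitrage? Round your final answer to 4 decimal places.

Known legs of the cycle: 0.284 × 1.55 × 1.12 = 0.493024
For no arbitrage the full-cycle product must be 1, so the missing rate is 1 / 0.493024 ≈ 2.028299.

2.0283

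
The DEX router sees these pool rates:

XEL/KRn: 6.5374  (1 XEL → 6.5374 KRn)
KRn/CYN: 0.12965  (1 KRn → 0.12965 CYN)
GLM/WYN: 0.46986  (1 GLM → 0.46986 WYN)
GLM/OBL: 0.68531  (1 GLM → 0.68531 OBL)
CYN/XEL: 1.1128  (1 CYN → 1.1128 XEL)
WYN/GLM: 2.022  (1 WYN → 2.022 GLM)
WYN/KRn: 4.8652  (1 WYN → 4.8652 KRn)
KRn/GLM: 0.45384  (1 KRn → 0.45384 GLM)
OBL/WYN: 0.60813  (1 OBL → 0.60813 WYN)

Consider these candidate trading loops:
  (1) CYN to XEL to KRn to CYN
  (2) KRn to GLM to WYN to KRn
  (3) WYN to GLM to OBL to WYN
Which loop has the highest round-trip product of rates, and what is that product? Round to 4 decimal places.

1.0375

(1) 1.1128 × 6.5374 × 0.12965 = 0.94318
(2) 0.45384 × 0.46986 × 4.8652 = 1.03746
(3) 2.022 × 0.68531 × 0.60813 = 0.84268
Highest is cycle (2) at 1.0375 (>1, arbitrage).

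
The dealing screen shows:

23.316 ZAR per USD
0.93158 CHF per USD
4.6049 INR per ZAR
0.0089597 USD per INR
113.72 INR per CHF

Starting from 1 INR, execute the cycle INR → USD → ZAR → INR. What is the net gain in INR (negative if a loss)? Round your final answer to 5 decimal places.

-0.03802

1 INR × 0.0089597 = 0.0089597 USD
0.0089597 USD × 23.316 = 0.2089043652 ZAR
0.2089043652 ZAR × 4.6049 = 0.96198371130948 INR
Net change: 0.96198371130948 − 1 = -0.03801628869052 INR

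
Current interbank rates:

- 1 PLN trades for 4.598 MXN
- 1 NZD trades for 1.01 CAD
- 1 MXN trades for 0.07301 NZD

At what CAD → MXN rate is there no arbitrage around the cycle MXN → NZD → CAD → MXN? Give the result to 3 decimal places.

Known legs of the cycle: 0.07301 × 1.01 = 0.0737401
For no arbitrage the full-cycle product must be 1, so the missing rate is 1 / 0.0737401 ≈ 13.56114.

13.561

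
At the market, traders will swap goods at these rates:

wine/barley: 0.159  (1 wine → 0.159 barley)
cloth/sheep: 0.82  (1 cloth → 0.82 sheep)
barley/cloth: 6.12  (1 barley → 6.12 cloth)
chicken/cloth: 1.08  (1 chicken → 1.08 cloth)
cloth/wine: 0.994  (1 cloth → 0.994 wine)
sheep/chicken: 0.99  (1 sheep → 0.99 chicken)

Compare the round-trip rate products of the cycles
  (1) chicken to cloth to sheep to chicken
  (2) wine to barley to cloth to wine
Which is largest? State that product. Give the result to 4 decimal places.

0.9672

(1) 1.08 × 0.82 × 0.99 = 0.87674
(2) 0.159 × 6.12 × 0.994 = 0.96724
Highest is cycle (2) at 0.9672 (≤1, no arbitrage).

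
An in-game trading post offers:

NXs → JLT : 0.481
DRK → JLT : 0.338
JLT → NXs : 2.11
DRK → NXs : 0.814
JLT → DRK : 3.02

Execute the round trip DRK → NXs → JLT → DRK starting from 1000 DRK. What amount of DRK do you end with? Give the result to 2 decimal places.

1000 DRK × 0.814 = 814 NXs
814 NXs × 0.481 = 391.534 JLT
391.534 JLT × 3.02 = 1182.43268 DRK

1182.43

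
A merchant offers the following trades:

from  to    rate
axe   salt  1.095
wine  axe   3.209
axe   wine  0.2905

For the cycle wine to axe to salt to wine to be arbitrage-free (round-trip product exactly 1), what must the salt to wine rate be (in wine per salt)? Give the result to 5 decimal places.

Known legs of the cycle: 3.209 × 1.095 = 3.513855
For no arbitrage the full-cycle product must be 1, so the missing rate is 1 / 3.513855 ≈ 0.2845877.

0.28459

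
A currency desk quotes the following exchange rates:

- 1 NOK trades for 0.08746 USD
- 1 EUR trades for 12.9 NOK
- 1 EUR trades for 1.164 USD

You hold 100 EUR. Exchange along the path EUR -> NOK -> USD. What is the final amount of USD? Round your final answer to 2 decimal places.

100 EUR × 12.9 = 1290 NOK
1290 NOK × 0.08746 = 112.8234 USD

112.82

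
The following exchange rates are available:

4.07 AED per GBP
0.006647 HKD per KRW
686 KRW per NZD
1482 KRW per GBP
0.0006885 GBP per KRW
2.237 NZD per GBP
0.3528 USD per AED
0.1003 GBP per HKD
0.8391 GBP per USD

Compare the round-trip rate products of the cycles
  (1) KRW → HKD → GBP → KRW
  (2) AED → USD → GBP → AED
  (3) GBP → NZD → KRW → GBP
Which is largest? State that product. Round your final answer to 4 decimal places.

1.2049

(1) 0.006647 × 0.1003 × 1482 = 0.98804
(2) 0.3528 × 0.8391 × 4.07 = 1.20486
(3) 2.237 × 686 × 0.0006885 = 1.05656
Highest is cycle (2) at 1.2049 (>1, arbitrage).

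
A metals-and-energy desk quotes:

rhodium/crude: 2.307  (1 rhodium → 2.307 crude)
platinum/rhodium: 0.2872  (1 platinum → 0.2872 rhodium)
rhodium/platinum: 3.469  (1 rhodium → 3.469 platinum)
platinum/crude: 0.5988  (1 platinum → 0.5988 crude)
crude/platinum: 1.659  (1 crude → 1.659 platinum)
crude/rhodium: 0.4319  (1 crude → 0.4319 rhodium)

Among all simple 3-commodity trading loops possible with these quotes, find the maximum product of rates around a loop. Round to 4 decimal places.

crude→platinum→rhodium→crude: 1.659 × 0.2872 × 2.307 = 1.09920
crude→rhodium→platinum→crude: 0.4319 × 3.469 × 0.5988 = 0.89716
Maximum is crude→platinum→rhodium→crude at 1.0992; arbitrage exists.

1.0992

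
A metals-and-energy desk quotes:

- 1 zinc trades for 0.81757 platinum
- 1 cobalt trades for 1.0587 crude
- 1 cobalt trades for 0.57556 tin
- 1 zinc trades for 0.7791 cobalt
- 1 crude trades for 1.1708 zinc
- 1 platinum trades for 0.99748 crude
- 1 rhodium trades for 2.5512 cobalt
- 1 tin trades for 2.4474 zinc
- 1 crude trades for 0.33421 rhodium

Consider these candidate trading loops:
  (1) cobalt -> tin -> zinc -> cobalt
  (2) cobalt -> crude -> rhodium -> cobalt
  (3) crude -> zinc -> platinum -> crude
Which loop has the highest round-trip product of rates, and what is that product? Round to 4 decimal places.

(1) 0.57556 × 2.4474 × 0.7791 = 1.09746
(2) 1.0587 × 0.33421 × 2.5512 = 0.90269
(3) 1.1708 × 0.81757 × 0.99748 = 0.95480
Highest is cycle (1) at 1.0975 (>1, arbitrage).

1.0975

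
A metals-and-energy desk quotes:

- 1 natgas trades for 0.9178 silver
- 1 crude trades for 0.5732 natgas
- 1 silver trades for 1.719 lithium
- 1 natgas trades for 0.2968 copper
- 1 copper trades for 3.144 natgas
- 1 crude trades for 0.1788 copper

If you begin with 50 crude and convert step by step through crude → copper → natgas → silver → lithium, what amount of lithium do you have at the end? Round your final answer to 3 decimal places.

50 crude × 0.1788 = 8.94 copper
8.94 copper × 3.144 = 28.10736 natgas
28.10736 natgas × 0.9178 = 25.796935008 silver
25.796935008 silver × 1.719 = 44.344931278752 lithium

44.345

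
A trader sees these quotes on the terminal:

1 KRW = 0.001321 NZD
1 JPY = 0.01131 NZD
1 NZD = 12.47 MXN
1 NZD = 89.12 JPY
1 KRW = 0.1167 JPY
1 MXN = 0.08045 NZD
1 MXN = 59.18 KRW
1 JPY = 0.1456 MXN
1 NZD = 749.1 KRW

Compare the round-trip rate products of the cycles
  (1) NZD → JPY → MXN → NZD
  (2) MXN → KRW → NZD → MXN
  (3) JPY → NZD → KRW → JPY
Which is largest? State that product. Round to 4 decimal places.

1.0439

(1) 89.12 × 0.1456 × 0.08045 = 1.04391
(2) 59.18 × 0.001321 × 12.47 = 0.97486
(3) 0.01131 × 749.1 × 0.1167 = 0.98872
Highest is cycle (1) at 1.0439 (>1, arbitrage).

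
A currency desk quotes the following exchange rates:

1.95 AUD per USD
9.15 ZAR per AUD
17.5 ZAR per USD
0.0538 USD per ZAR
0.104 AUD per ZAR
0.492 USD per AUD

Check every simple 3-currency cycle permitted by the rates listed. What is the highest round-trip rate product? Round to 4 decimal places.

AUD→ZAR→USD→AUD: 9.15 × 0.0538 × 1.95 = 0.95993
AUD→USD→ZAR→AUD: 0.492 × 17.5 × 0.104 = 0.89544
Maximum is AUD→ZAR→USD→AUD at 0.9599; no arbitrage — every cycle loses value.

0.9599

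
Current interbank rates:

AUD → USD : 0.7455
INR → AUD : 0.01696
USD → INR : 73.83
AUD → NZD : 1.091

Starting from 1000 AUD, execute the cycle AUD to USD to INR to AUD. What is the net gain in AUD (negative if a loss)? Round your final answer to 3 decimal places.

1000 AUD × 0.7455 = 745.5 USD
745.5 USD × 73.83 = 55040.265 INR
55040.265 INR × 0.01696 = 933.4828944 AUD
Net change: 933.4828944 − 1000 = -66.5171056 AUD

-66.517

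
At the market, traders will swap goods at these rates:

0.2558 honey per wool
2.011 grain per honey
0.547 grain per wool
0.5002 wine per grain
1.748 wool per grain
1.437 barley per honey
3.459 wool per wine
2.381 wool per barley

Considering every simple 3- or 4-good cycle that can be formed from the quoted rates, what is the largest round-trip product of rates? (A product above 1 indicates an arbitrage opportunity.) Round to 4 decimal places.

0.9464

wool→grain→wine→wool: 0.547 × 0.5002 × 3.459 = 0.94641
honey→grain→wool→honey: 2.011 × 1.748 × 0.2558 = 0.89920
honey→grain→wine→wool→honey: 2.011 × 0.5002 × 3.459 × 0.2558 = 0.89003
barley→wool→honey→barley: 2.381 × 0.2558 × 1.437 = 0.87522
Maximum is wool→grain→wine→wool at 0.9464; no arbitrage — every cycle loses value.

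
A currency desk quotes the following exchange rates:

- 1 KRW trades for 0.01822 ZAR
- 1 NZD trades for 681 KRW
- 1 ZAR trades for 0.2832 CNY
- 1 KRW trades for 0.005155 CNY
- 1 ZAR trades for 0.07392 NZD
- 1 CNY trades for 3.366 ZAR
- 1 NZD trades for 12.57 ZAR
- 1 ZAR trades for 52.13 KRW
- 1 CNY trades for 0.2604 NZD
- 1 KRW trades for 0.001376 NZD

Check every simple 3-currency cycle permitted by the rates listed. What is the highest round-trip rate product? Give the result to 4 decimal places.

ZAR→CNY→NZD→ZAR: 0.2832 × 0.2604 × 12.57 = 0.92698
ZAR→NZD→KRW→ZAR: 0.07392 × 681 × 0.01822 = 0.91719
NZD→KRW→CNY→NZD: 681 × 0.005155 × 0.2604 = 0.91415
ZAR→KRW→CNY→ZAR: 52.13 × 0.005155 × 3.366 = 0.90455
ZAR→KRW→NZD→ZAR: 52.13 × 0.001376 × 12.57 = 0.90166
Maximum is ZAR→CNY→NZD→ZAR at 0.9270; no arbitrage — every cycle loses value.

0.9270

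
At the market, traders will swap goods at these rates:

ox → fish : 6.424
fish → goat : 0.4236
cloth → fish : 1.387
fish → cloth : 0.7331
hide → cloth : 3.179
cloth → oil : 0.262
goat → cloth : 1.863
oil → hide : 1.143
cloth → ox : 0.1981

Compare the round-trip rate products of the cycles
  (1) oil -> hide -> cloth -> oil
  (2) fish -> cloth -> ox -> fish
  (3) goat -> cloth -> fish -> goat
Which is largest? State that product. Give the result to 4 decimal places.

1.0946

(1) 1.143 × 3.179 × 0.262 = 0.95200
(2) 0.7331 × 0.1981 × 6.424 = 0.93294
(3) 1.863 × 1.387 × 0.4236 = 1.09457
Highest is cycle (3) at 1.0946 (>1, arbitrage).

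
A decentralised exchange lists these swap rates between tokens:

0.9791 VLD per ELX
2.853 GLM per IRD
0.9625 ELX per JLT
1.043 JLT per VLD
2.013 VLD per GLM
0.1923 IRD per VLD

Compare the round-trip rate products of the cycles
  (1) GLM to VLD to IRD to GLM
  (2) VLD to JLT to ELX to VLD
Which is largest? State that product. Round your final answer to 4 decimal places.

(1) 2.013 × 0.1923 × 2.853 = 1.10440
(2) 1.043 × 0.9625 × 0.9791 = 0.98291
Highest is cycle (1) at 1.1044 (>1, arbitrage).

1.1044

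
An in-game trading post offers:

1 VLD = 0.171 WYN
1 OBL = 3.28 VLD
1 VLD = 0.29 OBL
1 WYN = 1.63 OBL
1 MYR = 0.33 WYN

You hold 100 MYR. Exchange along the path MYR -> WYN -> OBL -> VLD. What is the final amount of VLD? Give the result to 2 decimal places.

176.43

100 MYR × 0.33 = 33 WYN
33 WYN × 1.63 = 53.79 OBL
53.79 OBL × 3.28 = 176.4312 VLD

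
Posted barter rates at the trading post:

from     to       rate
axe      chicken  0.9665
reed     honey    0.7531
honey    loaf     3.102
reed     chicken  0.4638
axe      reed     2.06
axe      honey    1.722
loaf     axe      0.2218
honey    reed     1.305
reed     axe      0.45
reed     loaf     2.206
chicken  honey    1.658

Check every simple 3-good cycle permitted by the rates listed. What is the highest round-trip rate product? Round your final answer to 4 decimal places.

1.1848

honey→loaf→axe→honey: 3.102 × 0.2218 × 1.722 = 1.18478
honey→reed→axe→honey: 1.305 × 0.45 × 1.722 = 1.01124
axe→reed→loaf→axe: 2.06 × 2.206 × 0.2218 = 1.00794
honey→reed→chicken→honey: 1.305 × 0.4638 × 1.658 = 1.00352
Maximum is honey→loaf→axe→honey at 1.1848; arbitrage exists.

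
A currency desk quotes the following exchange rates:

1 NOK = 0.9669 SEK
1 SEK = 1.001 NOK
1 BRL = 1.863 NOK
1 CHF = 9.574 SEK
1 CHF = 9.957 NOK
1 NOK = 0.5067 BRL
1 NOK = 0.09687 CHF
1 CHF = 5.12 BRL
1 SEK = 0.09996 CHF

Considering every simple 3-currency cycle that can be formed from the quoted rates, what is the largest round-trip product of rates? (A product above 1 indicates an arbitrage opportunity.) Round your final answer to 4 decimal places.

0.9624

NOK→SEK→CHF→NOK: 0.9669 × 0.09996 × 9.957 = 0.96236
NOK→CHF→SEK→NOK: 0.09687 × 9.574 × 1.001 = 0.92836
NOK→CHF→BRL→NOK: 0.09687 × 5.12 × 1.863 = 0.92400
Maximum is NOK→SEK→CHF→NOK at 0.9624; no arbitrage — every cycle loses value.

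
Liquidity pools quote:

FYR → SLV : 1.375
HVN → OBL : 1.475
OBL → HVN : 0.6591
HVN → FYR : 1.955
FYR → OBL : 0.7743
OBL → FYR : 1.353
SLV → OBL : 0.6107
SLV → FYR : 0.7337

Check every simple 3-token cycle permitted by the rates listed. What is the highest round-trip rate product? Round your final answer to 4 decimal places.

FYR→SLV→OBL→FYR: 1.375 × 0.6107 × 1.353 = 1.13613
FYR→OBL→HVN→FYR: 0.7743 × 0.6591 × 1.955 = 0.99772
Maximum is FYR→SLV→OBL→FYR at 1.1361; arbitrage exists.

1.1361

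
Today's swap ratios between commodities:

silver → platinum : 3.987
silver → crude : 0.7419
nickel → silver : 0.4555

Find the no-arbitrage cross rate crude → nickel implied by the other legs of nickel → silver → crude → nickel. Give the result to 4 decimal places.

Known legs of the cycle: 0.4555 × 0.7419 = 0.33793545
For no arbitrage the full-cycle product must be 1, so the missing rate is 1 / 0.33793545 ≈ 2.959145.

2.9591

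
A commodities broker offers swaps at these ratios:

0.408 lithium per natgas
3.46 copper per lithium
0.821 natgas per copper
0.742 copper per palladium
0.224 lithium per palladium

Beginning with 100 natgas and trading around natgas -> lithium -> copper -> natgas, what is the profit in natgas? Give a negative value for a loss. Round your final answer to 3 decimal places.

15.899

100 natgas × 0.408 = 40.8 lithium
40.8 lithium × 3.46 = 141.168 copper
141.168 copper × 0.821 = 115.898928 natgas
Net change: 115.898928 − 100 = 15.898928 natgas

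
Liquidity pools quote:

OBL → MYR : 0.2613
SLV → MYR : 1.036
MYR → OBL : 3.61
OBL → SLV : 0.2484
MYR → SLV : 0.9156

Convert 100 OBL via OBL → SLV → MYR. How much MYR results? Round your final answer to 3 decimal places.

100 OBL × 0.2484 = 24.84 SLV
24.84 SLV × 1.036 = 25.73424 MYR

25.734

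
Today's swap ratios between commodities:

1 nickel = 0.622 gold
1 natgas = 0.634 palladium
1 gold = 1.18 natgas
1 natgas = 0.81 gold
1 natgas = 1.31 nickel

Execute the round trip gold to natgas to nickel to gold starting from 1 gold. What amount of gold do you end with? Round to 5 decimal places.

0.96149

1 gold × 1.18 = 1.18 natgas
1.18 natgas × 1.31 = 1.5458 nickel
1.5458 nickel × 0.622 = 0.9614876 gold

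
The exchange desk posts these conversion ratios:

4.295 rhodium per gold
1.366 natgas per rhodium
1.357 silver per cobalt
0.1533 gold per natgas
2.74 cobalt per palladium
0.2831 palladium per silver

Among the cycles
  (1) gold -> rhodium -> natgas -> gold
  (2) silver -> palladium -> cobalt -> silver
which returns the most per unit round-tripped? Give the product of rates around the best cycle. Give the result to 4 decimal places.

(1) 4.295 × 1.366 × 0.1533 = 0.89941
(2) 0.2831 × 2.74 × 1.357 = 1.05262
Highest is cycle (2) at 1.0526 (>1, arbitrage).

1.0526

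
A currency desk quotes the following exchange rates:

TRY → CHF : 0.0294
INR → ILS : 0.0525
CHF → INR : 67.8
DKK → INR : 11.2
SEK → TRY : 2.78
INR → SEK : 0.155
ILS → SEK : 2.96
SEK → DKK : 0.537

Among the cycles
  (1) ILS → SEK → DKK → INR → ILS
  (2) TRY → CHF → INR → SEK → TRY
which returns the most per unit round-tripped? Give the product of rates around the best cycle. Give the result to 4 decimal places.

(1) 2.96 × 0.537 × 11.2 × 0.0525 = 0.93464
(2) 0.0294 × 67.8 × 0.155 × 2.78 = 0.85892
Highest is cycle (1) at 0.9346 (≤1, no arbitrage).

0.9346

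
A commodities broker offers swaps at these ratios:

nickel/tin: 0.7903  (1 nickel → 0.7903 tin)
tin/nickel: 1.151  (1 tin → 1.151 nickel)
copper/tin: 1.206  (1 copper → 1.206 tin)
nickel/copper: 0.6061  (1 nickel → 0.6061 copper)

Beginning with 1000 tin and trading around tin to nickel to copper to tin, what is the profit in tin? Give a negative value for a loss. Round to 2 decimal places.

1000 tin × 1.151 = 1151 nickel
1151 nickel × 0.6061 = 697.6211 copper
697.6211 copper × 1.206 = 841.3310466 tin
Net change: 841.3310466 − 1000 = -158.6689534 tin

-158.67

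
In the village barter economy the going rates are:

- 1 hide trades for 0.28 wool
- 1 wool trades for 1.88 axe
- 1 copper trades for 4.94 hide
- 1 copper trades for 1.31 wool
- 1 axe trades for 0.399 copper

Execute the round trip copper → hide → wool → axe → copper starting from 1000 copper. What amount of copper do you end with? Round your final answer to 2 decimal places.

1037.57

1000 copper × 4.94 = 4940 hide
4940 hide × 0.28 = 1383.2 wool
1383.2 wool × 1.88 = 2600.416 axe
2600.416 axe × 0.399 = 1037.565984 copper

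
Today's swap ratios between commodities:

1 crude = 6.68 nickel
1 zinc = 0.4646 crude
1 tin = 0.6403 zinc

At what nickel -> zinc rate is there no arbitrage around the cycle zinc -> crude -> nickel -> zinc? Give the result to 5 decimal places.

Known legs of the cycle: 0.4646 × 6.68 = 3.103528
For no arbitrage the full-cycle product must be 1, so the missing rate is 1 / 3.103528 ≈ 0.3222139.

0.32221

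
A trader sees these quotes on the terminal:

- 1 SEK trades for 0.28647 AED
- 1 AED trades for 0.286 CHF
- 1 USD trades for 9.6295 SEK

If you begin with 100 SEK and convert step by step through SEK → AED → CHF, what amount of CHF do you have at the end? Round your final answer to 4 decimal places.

8.1930

100 SEK × 0.28647 = 28.647 AED
28.647 AED × 0.286 = 8.193042 CHF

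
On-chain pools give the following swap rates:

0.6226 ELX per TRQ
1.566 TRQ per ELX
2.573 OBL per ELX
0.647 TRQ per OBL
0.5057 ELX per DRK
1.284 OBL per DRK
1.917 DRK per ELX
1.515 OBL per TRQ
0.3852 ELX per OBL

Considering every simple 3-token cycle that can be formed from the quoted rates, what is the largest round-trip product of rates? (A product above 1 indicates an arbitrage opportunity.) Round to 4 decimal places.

1.0365

ELX→OBL→TRQ→ELX: 2.573 × 0.647 × 0.6226 = 1.03646
ELX→DRK→OBL→ELX: 1.917 × 1.284 × 0.3852 = 0.94814
ELX→TRQ→OBL→ELX: 1.566 × 1.515 × 0.3852 = 0.91388
Maximum is ELX→OBL→TRQ→ELX at 1.0365; arbitrage exists.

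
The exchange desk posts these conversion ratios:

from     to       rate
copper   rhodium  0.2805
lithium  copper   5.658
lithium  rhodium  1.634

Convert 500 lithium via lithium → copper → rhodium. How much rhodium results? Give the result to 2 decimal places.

500 lithium × 5.658 = 2829 copper
2829 copper × 0.2805 = 793.5345 rhodium

793.53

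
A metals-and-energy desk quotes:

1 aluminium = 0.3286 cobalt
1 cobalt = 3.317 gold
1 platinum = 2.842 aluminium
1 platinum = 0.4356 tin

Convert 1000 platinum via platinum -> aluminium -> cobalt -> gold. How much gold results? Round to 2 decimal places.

1000 platinum × 2.842 = 2842 aluminium
2842 aluminium × 0.3286 = 933.8812 cobalt
933.8812 cobalt × 3.317 = 3097.6839404 gold

3097.68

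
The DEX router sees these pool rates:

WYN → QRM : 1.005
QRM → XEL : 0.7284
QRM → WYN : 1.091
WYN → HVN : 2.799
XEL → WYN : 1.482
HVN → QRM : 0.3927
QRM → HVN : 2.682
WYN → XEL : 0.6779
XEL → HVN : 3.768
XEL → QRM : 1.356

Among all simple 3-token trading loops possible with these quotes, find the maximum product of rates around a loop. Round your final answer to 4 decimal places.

WYN→HVN→QRM→WYN: 2.799 × 0.3927 × 1.091 = 1.19919
WYN→QRM→XEL→WYN: 1.005 × 0.7284 × 1.482 = 1.08489
QRM→XEL→HVN→QRM: 0.7284 × 3.768 × 0.3927 = 1.07781
WYN→XEL→QRM→WYN: 0.6779 × 1.356 × 1.091 = 1.00288
Maximum is WYN→HVN→QRM→WYN at 1.1992; arbitrage exists.

1.1992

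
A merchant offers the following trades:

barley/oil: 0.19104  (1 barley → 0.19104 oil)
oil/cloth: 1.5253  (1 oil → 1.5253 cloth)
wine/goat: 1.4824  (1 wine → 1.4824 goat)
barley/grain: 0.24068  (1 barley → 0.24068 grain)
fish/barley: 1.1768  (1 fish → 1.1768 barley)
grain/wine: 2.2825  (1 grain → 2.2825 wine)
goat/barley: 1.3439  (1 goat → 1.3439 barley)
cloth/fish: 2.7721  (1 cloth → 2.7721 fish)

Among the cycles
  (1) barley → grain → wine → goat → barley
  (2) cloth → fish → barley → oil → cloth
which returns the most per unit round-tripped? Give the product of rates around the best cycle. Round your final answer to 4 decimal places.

(1) 0.24068 × 2.2825 × 1.4824 × 1.3439 = 1.09442
(2) 2.7721 × 1.1768 × 0.19104 × 1.5253 = 0.95059
Highest is cycle (1) at 1.0944 (>1, arbitrage).

1.0944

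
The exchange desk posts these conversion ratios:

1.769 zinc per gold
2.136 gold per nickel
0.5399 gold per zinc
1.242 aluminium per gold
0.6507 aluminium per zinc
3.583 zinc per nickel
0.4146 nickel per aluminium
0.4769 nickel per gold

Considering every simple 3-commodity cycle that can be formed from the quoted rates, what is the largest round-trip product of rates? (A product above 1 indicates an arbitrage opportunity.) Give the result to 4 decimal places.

nickel→gold→aluminium→nickel: 2.136 × 1.242 × 0.4146 = 1.09990
nickel→zinc→aluminium→nickel: 3.583 × 0.6507 × 0.4146 = 0.96662
nickel→zinc→gold→nickel: 3.583 × 0.5399 × 0.4769 = 0.92254
Maximum is nickel→gold→aluminium→nickel at 1.0999; arbitrage exists.

1.0999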